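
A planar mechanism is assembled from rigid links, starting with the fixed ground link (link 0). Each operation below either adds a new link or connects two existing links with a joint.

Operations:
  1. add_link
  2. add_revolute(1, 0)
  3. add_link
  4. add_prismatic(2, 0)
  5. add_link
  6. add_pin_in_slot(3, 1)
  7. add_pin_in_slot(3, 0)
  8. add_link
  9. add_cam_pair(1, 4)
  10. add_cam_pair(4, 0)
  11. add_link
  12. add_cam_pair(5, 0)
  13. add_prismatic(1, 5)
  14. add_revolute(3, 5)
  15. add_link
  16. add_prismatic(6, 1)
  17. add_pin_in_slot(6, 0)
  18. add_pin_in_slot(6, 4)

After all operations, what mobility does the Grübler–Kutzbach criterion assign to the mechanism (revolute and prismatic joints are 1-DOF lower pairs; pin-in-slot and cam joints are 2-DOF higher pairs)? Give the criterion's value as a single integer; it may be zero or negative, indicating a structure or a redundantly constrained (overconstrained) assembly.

M = 1

link 0 = ground. State L|J1|J2 = 1|0|0
+link1  2|0|0
R(1,0) f=1→J1  2|1|0
+link2  3|1|0
P(2,0) f=1→J1  3|2|0
+link3  4|2|0
PS(3,1) f=2→J2  4|2|1
PS(3,0) f=2→J2  4|2|2
+link4  5|2|2
C(1,4) f=2→J2  5|2|3
C(4,0) f=2→J2  5|2|4
+link5  6|2|4
C(5,0) f=2→J2  6|2|5
P(1,5) f=1→J1  6|3|5
R(3,5) f=1→J1  6|4|5
+link6  7|4|5
P(6,1) f=1→J1  7|5|5
PS(6,0) f=2→J2  7|5|6
PS(6,4) f=2→J2  7|5|7
M = 3(7−1)−2·5−7 = 18−10−7 = 1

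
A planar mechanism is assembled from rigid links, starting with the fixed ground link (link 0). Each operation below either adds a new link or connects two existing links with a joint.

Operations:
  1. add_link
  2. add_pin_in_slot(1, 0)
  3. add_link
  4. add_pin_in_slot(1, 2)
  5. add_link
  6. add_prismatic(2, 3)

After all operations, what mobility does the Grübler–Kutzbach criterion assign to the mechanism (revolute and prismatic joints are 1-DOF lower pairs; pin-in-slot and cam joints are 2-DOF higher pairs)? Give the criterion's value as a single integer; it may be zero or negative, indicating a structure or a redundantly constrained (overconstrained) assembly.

M = 5

(L,J1,J2)=(1,0,0); link0 fixed
link1: (2,0,0)
PS 1-0 [J2]: (2,0,1)
link2: (3,0,1)
PS 1-2 [J2]: (3,0,2)
link3: (4,0,2)
P 2-3 [J1]: (4,1,2)
Grübler: 3·3 − 2·1 − 2 = 5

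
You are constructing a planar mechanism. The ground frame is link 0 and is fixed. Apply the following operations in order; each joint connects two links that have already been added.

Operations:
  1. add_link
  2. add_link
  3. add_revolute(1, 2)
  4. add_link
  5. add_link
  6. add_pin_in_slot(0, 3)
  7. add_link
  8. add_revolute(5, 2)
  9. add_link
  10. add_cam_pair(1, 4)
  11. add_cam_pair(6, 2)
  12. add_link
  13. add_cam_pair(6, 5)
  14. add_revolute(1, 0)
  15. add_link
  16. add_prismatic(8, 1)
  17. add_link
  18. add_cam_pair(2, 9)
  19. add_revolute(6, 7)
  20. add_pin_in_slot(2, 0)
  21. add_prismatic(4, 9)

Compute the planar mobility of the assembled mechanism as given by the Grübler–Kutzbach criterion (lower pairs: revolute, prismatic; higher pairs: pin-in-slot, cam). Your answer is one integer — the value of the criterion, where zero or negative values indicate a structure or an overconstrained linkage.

[1;0;0] (link 0 is ground)
L+ [2;0;0]
L+ [3;0;0]
R(1,2)∈J1 [3;1;0]
L+ [4;1;0]
L+ [5;1;0]
PS(0,3)∈J2 [5;1;1]
L+ [6;1;1]
R(5,2)∈J1 [6;2;1]
L+ [7;2;1]
C(1,4)∈J2 [7;2;2]
C(6,2)∈J2 [7;2;3]
L+ [8;2;3]
C(6,5)∈J2 [8;2;4]
R(1,0)∈J1 [8;3;4]
L+ [9;3;4]
P(8,1)∈J1 [9;4;4]
L+ [10;4;4]
C(2,9)∈J2 [10;4;5]
R(6,7)∈J1 [10;5;5]
PS(2,0)∈J2 [10;5;6]
P(4,9)∈J1 [10;6;6]
mobility = 27 − 12 − 6 = 9

M = 9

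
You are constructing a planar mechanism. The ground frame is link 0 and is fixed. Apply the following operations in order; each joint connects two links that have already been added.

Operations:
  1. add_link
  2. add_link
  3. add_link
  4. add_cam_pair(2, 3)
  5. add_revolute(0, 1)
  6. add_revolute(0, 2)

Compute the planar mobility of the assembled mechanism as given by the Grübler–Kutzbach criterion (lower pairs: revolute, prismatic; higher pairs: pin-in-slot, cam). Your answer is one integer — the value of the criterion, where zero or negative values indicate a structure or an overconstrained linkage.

[1;0;0] (link 0 is ground)
L+ [2;0;0]
L+ [3;0;0]
L+ [4;0;0]
C(2,3)∈J2 [4;0;1]
R(0,1)∈J1 [4;1;1]
R(0,2)∈J1 [4;2;1]
mobility = 9 − 4 − 1 = 4

M = 4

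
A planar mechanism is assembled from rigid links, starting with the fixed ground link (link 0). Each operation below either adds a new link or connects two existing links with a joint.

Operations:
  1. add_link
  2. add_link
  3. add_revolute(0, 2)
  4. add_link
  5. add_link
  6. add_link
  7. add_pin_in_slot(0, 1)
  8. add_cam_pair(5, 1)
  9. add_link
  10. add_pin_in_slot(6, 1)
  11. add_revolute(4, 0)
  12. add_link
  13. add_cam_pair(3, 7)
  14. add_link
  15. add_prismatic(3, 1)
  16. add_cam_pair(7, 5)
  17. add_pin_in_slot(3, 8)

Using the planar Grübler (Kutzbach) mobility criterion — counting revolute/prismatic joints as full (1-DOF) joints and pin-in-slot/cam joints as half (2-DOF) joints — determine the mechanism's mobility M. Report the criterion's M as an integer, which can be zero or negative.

link 0 = ground. State L|J1|J2 = 1|0|0
+link1  2|0|0
+link2  3|0|0
R(0,2) f=1→J1  3|1|0
+link3  4|1|0
+link4  5|1|0
+link5  6|1|0
PS(0,1) f=2→J2  6|1|1
C(5,1) f=2→J2  6|1|2
+link6  7|1|2
PS(6,1) f=2→J2  7|1|3
R(4,0) f=1→J1  7|2|3
+link7  8|2|3
C(3,7) f=2→J2  8|2|4
+link8  9|2|4
P(3,1) f=1→J1  9|3|4
C(7,5) f=2→J2  9|3|5
PS(3,8) f=2→J2  9|3|6
M = 3(9−1)−2·3−6 = 24−6−6 = 12

M = 12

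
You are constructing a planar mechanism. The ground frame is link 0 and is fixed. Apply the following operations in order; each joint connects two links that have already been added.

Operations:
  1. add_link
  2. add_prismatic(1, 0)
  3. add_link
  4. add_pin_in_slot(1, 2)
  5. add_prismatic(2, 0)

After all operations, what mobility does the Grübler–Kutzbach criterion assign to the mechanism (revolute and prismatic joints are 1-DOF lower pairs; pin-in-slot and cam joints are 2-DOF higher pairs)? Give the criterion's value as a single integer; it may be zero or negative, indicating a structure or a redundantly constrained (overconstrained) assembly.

M = 1

L=1 J1=0 J2=0
add link → L=2 J1=0 J2=0
P@1,0 dof=1 J1 → L=2 J1=1 J2=0
add link → L=3 J1=1 J2=0
PS@1,2 dof=2 J2 → L=3 J1=1 J2=1
P@2,0 dof=1 J1 → L=3 J1=2 J2=1
M=3(L−1)−2J1−J2=3·2−2·2−1=1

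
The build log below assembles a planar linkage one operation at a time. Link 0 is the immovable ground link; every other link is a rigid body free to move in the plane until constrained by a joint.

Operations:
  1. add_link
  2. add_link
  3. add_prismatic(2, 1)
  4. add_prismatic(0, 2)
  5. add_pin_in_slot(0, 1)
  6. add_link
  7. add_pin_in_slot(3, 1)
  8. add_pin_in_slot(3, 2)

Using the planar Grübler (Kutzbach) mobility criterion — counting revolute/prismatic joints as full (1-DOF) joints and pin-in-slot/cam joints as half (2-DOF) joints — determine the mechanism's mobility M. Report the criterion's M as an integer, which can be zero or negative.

ground; <1,0,0>
#1 <2,0,0>
#2 <3,0,0>
P:2↔1 J1 <3,1,0>
P:0↔2 J1 <3,2,0>
PS:0↔1 J2 <3,2,1>
#3 <4,2,1>
PS:3↔1 J2 <4,2,2>
PS:3↔2 J2 <4,2,3>
3×3 − 2×2 − 1×3 = 2

M = 2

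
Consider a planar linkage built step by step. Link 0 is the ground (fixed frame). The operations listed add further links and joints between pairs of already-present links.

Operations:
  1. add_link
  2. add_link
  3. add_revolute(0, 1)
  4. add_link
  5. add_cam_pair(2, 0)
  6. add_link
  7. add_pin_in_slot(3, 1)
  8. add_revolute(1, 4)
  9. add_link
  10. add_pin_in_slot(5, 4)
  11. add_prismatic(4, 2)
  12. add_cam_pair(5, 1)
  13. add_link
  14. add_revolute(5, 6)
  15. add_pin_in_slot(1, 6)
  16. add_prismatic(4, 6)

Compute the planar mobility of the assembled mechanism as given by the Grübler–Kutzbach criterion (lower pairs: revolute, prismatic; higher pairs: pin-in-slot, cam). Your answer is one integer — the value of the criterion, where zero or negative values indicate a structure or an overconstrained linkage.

link 0 = ground. State L|J1|J2 = 1|0|0
+link1  2|0|0
+link2  3|0|0
R(0,1) f=1→J1  3|1|0
+link3  4|1|0
C(2,0) f=2→J2  4|1|1
+link4  5|1|1
PS(3,1) f=2→J2  5|1|2
R(1,4) f=1→J1  5|2|2
+link5  6|2|2
PS(5,4) f=2→J2  6|2|3
P(4,2) f=1→J1  6|3|3
C(5,1) f=2→J2  6|3|4
+link6  7|3|4
R(5,6) f=1→J1  7|4|4
PS(1,6) f=2→J2  7|4|5
P(4,6) f=1→J1  7|5|5
M = 3(7−1)−2·5−5 = 18−10−5 = 3

M = 3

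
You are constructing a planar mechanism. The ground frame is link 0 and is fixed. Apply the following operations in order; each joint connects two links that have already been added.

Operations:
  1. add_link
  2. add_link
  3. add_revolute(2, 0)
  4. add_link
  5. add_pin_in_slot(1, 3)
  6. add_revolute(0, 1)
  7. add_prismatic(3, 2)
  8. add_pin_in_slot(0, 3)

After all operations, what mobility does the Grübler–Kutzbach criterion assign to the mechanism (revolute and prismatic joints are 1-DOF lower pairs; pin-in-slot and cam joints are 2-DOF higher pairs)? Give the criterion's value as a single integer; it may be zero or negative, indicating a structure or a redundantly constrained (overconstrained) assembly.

M = 1

ground; <1,0,0>
#1 <2,0,0>
#2 <3,0,0>
R:2↔0 J1 <3,1,0>
#3 <4,1,0>
PS:1↔3 J2 <4,1,1>
R:0↔1 J1 <4,2,1>
P:3↔2 J1 <4,3,1>
PS:0↔3 J2 <4,3,2>
3×3 − 2×3 − 1×2 = 1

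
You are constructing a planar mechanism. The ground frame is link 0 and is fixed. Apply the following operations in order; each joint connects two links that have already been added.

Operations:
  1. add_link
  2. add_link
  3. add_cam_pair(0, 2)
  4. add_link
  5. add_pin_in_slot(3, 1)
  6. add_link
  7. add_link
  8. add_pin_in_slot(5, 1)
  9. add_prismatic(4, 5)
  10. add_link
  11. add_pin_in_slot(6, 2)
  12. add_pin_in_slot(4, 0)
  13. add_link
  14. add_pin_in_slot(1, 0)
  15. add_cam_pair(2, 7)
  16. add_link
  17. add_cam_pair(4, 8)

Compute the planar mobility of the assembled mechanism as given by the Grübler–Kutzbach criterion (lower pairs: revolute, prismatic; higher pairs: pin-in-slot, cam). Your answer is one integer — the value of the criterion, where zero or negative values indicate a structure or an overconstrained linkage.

[1;0;0] (link 0 is ground)
L+ [2;0;0]
L+ [3;0;0]
C(0,2)∈J2 [3;0;1]
L+ [4;0;1]
PS(3,1)∈J2 [4;0;2]
L+ [5;0;2]
L+ [6;0;2]
PS(5,1)∈J2 [6;0;3]
P(4,5)∈J1 [6;1;3]
L+ [7;1;3]
PS(6,2)∈J2 [7;1;4]
PS(4,0)∈J2 [7;1;5]
L+ [8;1;5]
PS(1,0)∈J2 [8;1;6]
C(2,7)∈J2 [8;1;7]
L+ [9;1;7]
C(4,8)∈J2 [9;1;8]
mobility = 24 − 2 − 8 = 14

M = 14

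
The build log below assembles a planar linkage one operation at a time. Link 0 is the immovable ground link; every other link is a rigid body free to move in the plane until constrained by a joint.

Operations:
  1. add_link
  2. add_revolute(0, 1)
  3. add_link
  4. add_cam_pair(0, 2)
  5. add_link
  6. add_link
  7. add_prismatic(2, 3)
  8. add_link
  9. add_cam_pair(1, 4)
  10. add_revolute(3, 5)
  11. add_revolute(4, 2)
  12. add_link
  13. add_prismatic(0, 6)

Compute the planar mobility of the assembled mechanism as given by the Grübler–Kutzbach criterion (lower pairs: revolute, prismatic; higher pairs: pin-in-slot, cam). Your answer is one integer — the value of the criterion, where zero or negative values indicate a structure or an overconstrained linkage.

M = 6

link 0 = ground. State L|J1|J2 = 1|0|0
+link1  2|0|0
R(0,1) f=1→J1  2|1|0
+link2  3|1|0
C(0,2) f=2→J2  3|1|1
+link3  4|1|1
+link4  5|1|1
P(2,3) f=1→J1  5|2|1
+link5  6|2|1
C(1,4) f=2→J2  6|2|2
R(3,5) f=1→J1  6|3|2
R(4,2) f=1→J1  6|4|2
+link6  7|4|2
P(0,6) f=1→J1  7|5|2
M = 3(7−1)−2·5−2 = 18−10−2 = 6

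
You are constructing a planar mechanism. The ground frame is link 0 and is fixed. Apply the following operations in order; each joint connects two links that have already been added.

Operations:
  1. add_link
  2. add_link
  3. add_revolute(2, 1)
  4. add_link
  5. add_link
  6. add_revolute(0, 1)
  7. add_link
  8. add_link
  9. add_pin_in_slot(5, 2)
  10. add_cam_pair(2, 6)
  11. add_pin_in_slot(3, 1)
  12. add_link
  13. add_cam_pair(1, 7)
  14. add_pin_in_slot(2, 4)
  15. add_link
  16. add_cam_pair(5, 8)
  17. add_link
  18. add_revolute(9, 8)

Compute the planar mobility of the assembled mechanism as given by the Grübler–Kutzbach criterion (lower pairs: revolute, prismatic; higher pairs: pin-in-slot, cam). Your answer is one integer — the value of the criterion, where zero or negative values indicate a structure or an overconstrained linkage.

M = 15

ground; <1,0,0>
#1 <2,0,0>
#2 <3,0,0>
R:2↔1 J1 <3,1,0>
#3 <4,1,0>
#4 <5,1,0>
R:0↔1 J1 <5,2,0>
#5 <6,2,0>
#6 <7,2,0>
PS:5↔2 J2 <7,2,1>
C:2↔6 J2 <7,2,2>
PS:3↔1 J2 <7,2,3>
#7 <8,2,3>
C:1↔7 J2 <8,2,4>
PS:2↔4 J2 <8,2,5>
#8 <9,2,5>
C:5↔8 J2 <9,2,6>
#9 <10,2,6>
R:9↔8 J1 <10,3,6>
3×9 − 2×3 − 1×6 = 15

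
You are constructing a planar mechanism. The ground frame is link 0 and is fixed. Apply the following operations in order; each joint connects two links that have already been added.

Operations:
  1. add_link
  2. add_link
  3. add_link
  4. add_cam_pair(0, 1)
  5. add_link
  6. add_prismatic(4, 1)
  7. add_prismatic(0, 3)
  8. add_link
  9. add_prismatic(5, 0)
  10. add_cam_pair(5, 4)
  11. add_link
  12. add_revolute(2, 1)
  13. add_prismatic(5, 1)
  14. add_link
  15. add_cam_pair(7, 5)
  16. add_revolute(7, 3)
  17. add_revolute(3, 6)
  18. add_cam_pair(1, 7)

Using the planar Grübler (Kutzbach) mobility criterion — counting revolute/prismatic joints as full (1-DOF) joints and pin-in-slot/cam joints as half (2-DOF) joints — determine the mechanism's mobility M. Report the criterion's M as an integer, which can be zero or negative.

M = 3

L=1 J1=0 J2=0
add link → L=2 J1=0 J2=0
add link → L=3 J1=0 J2=0
add link → L=4 J1=0 J2=0
C@0,1 dof=2 J2 → L=4 J1=0 J2=1
add link → L=5 J1=0 J2=1
P@4,1 dof=1 J1 → L=5 J1=1 J2=1
P@0,3 dof=1 J1 → L=5 J1=2 J2=1
add link → L=6 J1=2 J2=1
P@5,0 dof=1 J1 → L=6 J1=3 J2=1
C@5,4 dof=2 J2 → L=6 J1=3 J2=2
add link → L=7 J1=3 J2=2
R@2,1 dof=1 J1 → L=7 J1=4 J2=2
P@5,1 dof=1 J1 → L=7 J1=5 J2=2
add link → L=8 J1=5 J2=2
C@7,5 dof=2 J2 → L=8 J1=5 J2=3
R@7,3 dof=1 J1 → L=8 J1=6 J2=3
R@3,6 dof=1 J1 → L=8 J1=7 J2=3
C@1,7 dof=2 J2 → L=8 J1=7 J2=4
M=3(L−1)−2J1−J2=3·7−2·7−4=3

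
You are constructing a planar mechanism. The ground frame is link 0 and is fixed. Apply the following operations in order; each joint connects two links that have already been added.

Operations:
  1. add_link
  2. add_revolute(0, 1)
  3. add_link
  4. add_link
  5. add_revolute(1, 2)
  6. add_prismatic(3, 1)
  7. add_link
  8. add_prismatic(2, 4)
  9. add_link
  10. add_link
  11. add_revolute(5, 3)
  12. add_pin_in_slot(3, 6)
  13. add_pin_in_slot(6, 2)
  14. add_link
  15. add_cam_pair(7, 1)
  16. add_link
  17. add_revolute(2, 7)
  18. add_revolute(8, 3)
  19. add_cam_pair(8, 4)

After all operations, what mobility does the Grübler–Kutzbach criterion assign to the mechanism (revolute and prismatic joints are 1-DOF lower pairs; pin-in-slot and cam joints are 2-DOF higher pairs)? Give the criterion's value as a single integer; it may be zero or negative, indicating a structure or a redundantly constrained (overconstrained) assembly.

[1;0;0] (link 0 is ground)
L+ [2;0;0]
R(0,1)∈J1 [2;1;0]
L+ [3;1;0]
L+ [4;1;0]
R(1,2)∈J1 [4;2;0]
P(3,1)∈J1 [4;3;0]
L+ [5;3;0]
P(2,4)∈J1 [5;4;0]
L+ [6;4;0]
L+ [7;4;0]
R(5,3)∈J1 [7;5;0]
PS(3,6)∈J2 [7;5;1]
PS(6,2)∈J2 [7;5;2]
L+ [8;5;2]
C(7,1)∈J2 [8;5;3]
L+ [9;5;3]
R(2,7)∈J1 [9;6;3]
R(8,3)∈J1 [9;7;3]
C(8,4)∈J2 [9;7;4]
mobility = 24 − 14 − 4 = 6

M = 6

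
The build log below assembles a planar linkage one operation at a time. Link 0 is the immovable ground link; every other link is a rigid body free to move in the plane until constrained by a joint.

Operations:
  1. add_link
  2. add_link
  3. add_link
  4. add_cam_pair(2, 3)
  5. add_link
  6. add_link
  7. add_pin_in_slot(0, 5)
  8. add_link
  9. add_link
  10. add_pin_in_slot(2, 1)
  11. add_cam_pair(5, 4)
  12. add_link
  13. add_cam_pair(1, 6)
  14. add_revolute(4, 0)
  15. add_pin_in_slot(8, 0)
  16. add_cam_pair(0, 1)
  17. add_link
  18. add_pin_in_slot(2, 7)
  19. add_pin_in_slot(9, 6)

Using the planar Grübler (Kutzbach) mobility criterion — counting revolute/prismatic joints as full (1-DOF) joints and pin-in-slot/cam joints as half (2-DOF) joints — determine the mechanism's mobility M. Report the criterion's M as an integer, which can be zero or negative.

M = 16

[1;0;0] (link 0 is ground)
L+ [2;0;0]
L+ [3;0;0]
L+ [4;0;0]
C(2,3)∈J2 [4;0;1]
L+ [5;0;1]
L+ [6;0;1]
PS(0,5)∈J2 [6;0;2]
L+ [7;0;2]
L+ [8;0;2]
PS(2,1)∈J2 [8;0;3]
C(5,4)∈J2 [8;0;4]
L+ [9;0;4]
C(1,6)∈J2 [9;0;5]
R(4,0)∈J1 [9;1;5]
PS(8,0)∈J2 [9;1;6]
C(0,1)∈J2 [9;1;7]
L+ [10;1;7]
PS(2,7)∈J2 [10;1;8]
PS(9,6)∈J2 [10;1;9]
mobility = 27 − 2 − 9 = 16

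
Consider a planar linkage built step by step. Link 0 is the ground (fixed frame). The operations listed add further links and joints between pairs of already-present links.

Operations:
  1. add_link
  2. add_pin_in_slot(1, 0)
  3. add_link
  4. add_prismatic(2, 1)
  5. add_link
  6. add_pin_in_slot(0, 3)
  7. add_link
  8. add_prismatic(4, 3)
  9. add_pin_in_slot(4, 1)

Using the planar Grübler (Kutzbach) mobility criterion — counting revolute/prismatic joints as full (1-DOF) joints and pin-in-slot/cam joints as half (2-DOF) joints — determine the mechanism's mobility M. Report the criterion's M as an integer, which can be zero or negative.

[1;0;0] (link 0 is ground)
L+ [2;0;0]
PS(1,0)∈J2 [2;0;1]
L+ [3;0;1]
P(2,1)∈J1 [3;1;1]
L+ [4;1;1]
PS(0,3)∈J2 [4;1;2]
L+ [5;1;2]
P(4,3)∈J1 [5;2;2]
PS(4,1)∈J2 [5;2;3]
mobility = 12 − 4 − 3 = 5

M = 5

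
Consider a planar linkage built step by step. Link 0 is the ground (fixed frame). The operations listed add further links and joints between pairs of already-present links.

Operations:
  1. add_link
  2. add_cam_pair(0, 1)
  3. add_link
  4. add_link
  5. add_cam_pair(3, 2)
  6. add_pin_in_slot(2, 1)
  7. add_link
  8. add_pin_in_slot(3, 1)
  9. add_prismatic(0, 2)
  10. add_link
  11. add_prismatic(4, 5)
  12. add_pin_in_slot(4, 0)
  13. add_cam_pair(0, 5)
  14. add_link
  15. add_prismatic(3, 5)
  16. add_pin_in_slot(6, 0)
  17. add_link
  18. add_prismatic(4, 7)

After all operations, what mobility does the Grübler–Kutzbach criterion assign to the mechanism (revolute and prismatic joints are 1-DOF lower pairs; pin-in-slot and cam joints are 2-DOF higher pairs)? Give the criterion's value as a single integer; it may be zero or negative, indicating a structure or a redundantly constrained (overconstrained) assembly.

M = 6

[1;0;0] (link 0 is ground)
L+ [2;0;0]
C(0,1)∈J2 [2;0;1]
L+ [3;0;1]
L+ [4;0;1]
C(3,2)∈J2 [4;0;2]
PS(2,1)∈J2 [4;0;3]
L+ [5;0;3]
PS(3,1)∈J2 [5;0;4]
P(0,2)∈J1 [5;1;4]
L+ [6;1;4]
P(4,5)∈J1 [6;2;4]
PS(4,0)∈J2 [6;2;5]
C(0,5)∈J2 [6;2;6]
L+ [7;2;6]
P(3,5)∈J1 [7;3;6]
PS(6,0)∈J2 [7;3;7]
L+ [8;3;7]
P(4,7)∈J1 [8;4;7]
mobility = 21 − 8 − 7 = 6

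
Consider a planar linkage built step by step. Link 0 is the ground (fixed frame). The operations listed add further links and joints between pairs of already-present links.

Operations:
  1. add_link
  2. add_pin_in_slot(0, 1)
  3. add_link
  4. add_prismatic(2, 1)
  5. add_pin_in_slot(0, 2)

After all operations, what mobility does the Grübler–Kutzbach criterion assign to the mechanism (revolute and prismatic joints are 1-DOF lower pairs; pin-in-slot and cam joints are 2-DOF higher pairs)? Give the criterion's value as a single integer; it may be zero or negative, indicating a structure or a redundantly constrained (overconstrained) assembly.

L=1 J1=0 J2=0
add link → L=2 J1=0 J2=0
PS@0,1 dof=2 J2 → L=2 J1=0 J2=1
add link → L=3 J1=0 J2=1
P@2,1 dof=1 J1 → L=3 J1=1 J2=1
PS@0,2 dof=2 J2 → L=3 J1=1 J2=2
M=3(L−1)−2J1−J2=3·2−2·1−2=2

M = 2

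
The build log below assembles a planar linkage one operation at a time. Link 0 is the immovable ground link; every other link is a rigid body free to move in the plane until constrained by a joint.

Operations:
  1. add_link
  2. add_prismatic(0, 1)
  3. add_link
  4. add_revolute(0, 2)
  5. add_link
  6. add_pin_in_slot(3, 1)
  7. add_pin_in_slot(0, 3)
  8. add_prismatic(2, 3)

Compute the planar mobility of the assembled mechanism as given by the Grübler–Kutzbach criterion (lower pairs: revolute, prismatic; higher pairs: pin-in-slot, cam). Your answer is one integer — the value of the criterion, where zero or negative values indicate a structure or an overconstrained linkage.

M = 1

[1;0;0] (link 0 is ground)
L+ [2;0;0]
P(0,1)∈J1 [2;1;0]
L+ [3;1;0]
R(0,2)∈J1 [3;2;0]
L+ [4;2;0]
PS(3,1)∈J2 [4;2;1]
PS(0,3)∈J2 [4;2;2]
P(2,3)∈J1 [4;3;2]
mobility = 9 − 6 − 2 = 1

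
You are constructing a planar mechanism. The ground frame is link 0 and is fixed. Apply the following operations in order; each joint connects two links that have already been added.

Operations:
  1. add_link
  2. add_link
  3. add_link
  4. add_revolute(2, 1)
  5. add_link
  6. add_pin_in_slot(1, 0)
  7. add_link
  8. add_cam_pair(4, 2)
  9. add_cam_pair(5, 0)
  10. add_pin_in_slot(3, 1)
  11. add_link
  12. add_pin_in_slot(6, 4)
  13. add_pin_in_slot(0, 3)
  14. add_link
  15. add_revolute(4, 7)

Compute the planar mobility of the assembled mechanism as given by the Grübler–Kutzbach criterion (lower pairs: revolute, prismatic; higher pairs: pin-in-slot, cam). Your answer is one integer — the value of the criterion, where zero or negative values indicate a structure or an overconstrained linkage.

M = 11

(L,J1,J2)=(1,0,0); link0 fixed
link1: (2,0,0)
link2: (3,0,0)
link3: (4,0,0)
R 2-1 [J1]: (4,1,0)
link4: (5,1,0)
PS 1-0 [J2]: (5,1,1)
link5: (6,1,1)
C 4-2 [J2]: (6,1,2)
C 5-0 [J2]: (6,1,3)
PS 3-1 [J2]: (6,1,4)
link6: (7,1,4)
PS 6-4 [J2]: (7,1,5)
PS 0-3 [J2]: (7,1,6)
link7: (8,1,6)
R 4-7 [J1]: (8,2,6)
Grübler: 3·7 − 2·2 − 6 = 11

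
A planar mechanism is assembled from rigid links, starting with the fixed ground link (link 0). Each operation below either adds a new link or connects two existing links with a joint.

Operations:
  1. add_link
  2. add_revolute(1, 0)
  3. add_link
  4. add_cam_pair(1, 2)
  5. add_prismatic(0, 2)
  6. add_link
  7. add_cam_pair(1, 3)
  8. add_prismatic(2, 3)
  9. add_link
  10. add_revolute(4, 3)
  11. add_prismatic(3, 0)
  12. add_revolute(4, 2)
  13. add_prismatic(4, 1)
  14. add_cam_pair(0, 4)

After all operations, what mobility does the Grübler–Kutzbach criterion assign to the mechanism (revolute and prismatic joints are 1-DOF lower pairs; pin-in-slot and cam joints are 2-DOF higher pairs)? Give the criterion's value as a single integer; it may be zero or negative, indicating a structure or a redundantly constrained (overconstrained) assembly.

ground; <1,0,0>
#1 <2,0,0>
R:1↔0 J1 <2,1,0>
#2 <3,1,0>
C:1↔2 J2 <3,1,1>
P:0↔2 J1 <3,2,1>
#3 <4,2,1>
C:1↔3 J2 <4,2,2>
P:2↔3 J1 <4,3,2>
#4 <5,3,2>
R:4↔3 J1 <5,4,2>
P:3↔0 J1 <5,5,2>
R:4↔2 J1 <5,6,2>
P:4↔1 J1 <5,7,2>
C:0↔4 J2 <5,7,3>
3×4 − 2×7 − 1×3 = -5

M = -5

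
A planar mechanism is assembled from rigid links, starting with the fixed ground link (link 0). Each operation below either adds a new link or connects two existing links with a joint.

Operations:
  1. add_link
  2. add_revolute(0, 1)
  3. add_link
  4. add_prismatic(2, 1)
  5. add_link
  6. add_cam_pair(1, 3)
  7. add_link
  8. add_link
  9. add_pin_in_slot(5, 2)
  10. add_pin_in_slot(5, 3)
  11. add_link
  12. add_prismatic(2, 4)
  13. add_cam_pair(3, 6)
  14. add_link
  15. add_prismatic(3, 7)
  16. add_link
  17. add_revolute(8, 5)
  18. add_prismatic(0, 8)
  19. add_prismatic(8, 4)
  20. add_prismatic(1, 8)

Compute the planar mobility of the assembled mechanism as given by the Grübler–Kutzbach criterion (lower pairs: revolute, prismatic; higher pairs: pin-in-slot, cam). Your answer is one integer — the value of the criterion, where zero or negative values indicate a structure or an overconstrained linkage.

(L,J1,J2)=(1,0,0); link0 fixed
link1: (2,0,0)
R 0-1 [J1]: (2,1,0)
link2: (3,1,0)
P 2-1 [J1]: (3,2,0)
link3: (4,2,0)
C 1-3 [J2]: (4,2,1)
link4: (5,2,1)
link5: (6,2,1)
PS 5-2 [J2]: (6,2,2)
PS 5-3 [J2]: (6,2,3)
link6: (7,2,3)
P 2-4 [J1]: (7,3,3)
C 3-6 [J2]: (7,3,4)
link7: (8,3,4)
P 3-7 [J1]: (8,4,4)
link8: (9,4,4)
R 8-5 [J1]: (9,5,4)
P 0-8 [J1]: (9,6,4)
P 8-4 [J1]: (9,7,4)
P 1-8 [J1]: (9,8,4)
Grübler: 3·8 − 2·8 − 4 = 4

M = 4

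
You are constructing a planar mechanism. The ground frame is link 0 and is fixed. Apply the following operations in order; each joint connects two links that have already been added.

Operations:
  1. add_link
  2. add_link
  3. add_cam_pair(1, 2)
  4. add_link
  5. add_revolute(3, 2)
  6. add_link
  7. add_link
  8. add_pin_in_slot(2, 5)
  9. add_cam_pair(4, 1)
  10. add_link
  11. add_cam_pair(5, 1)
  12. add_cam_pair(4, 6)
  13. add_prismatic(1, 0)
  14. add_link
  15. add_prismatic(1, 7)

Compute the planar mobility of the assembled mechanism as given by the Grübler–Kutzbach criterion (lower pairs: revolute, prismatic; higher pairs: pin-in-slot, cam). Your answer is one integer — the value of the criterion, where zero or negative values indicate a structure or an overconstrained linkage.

M = 10

link 0 = ground. State L|J1|J2 = 1|0|0
+link1  2|0|0
+link2  3|0|0
C(1,2) f=2→J2  3|0|1
+link3  4|0|1
R(3,2) f=1→J1  4|1|1
+link4  5|1|1
+link5  6|1|1
PS(2,5) f=2→J2  6|1|2
C(4,1) f=2→J2  6|1|3
+link6  7|1|3
C(5,1) f=2→J2  7|1|4
C(4,6) f=2→J2  7|1|5
P(1,0) f=1→J1  7|2|5
+link7  8|2|5
P(1,7) f=1→J1  8|3|5
M = 3(8−1)−2·3−5 = 21−6−5 = 10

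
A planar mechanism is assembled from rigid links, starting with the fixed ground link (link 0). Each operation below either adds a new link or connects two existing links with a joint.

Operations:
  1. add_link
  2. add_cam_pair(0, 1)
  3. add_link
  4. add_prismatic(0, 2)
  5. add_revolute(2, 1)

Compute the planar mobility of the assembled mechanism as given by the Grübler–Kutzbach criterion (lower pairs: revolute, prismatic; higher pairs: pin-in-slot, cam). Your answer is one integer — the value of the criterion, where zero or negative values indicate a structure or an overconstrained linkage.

M = 1

L=1 J1=0 J2=0
add link → L=2 J1=0 J2=0
C@0,1 dof=2 J2 → L=2 J1=0 J2=1
add link → L=3 J1=0 J2=1
P@0,2 dof=1 J1 → L=3 J1=1 J2=1
R@2,1 dof=1 J1 → L=3 J1=2 J2=1
M=3(L−1)−2J1−J2=3·2−2·2−1=1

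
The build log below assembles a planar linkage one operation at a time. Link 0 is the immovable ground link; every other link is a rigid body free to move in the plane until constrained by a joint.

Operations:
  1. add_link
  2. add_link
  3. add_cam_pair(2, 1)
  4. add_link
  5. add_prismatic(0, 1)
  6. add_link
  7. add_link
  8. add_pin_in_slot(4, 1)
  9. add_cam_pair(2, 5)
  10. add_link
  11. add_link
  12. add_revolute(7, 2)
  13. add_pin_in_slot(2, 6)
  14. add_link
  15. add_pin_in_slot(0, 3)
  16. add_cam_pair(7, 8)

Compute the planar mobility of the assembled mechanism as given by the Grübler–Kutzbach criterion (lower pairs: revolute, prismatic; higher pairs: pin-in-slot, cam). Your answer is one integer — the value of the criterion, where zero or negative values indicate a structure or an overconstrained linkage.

M = 14

[1;0;0] (link 0 is ground)
L+ [2;0;0]
L+ [3;0;0]
C(2,1)∈J2 [3;0;1]
L+ [4;0;1]
P(0,1)∈J1 [4;1;1]
L+ [5;1;1]
L+ [6;1;1]
PS(4,1)∈J2 [6;1;2]
C(2,5)∈J2 [6;1;3]
L+ [7;1;3]
L+ [8;1;3]
R(7,2)∈J1 [8;2;3]
PS(2,6)∈J2 [8;2;4]
L+ [9;2;4]
PS(0,3)∈J2 [9;2;5]
C(7,8)∈J2 [9;2;6]
mobility = 24 − 4 − 6 = 14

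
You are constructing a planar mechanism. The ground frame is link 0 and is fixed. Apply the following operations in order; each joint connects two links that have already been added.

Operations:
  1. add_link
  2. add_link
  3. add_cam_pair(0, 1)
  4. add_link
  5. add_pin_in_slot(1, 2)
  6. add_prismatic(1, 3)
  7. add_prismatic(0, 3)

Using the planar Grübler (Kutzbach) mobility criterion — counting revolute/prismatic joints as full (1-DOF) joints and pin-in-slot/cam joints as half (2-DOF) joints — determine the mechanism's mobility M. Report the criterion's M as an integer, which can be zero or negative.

(L,J1,J2)=(1,0,0); link0 fixed
link1: (2,0,0)
link2: (3,0,0)
C 0-1 [J2]: (3,0,1)
link3: (4,0,1)
PS 1-2 [J2]: (4,0,2)
P 1-3 [J1]: (4,1,2)
P 0-3 [J1]: (4,2,2)
Grübler: 3·3 − 2·2 − 2 = 3

M = 3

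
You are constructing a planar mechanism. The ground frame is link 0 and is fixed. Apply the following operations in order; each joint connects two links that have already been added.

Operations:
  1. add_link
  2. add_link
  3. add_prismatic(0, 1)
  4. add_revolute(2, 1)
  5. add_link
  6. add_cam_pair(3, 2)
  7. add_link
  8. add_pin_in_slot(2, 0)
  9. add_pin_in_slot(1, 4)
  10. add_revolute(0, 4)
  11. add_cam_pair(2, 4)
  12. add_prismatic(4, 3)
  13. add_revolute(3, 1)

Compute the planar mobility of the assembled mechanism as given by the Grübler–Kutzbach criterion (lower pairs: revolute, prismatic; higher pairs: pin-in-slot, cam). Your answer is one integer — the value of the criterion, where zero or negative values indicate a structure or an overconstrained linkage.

M = -2

[1;0;0] (link 0 is ground)
L+ [2;0;0]
L+ [3;0;0]
P(0,1)∈J1 [3;1;0]
R(2,1)∈J1 [3;2;0]
L+ [4;2;0]
C(3,2)∈J2 [4;2;1]
L+ [5;2;1]
PS(2,0)∈J2 [5;2;2]
PS(1,4)∈J2 [5;2;3]
R(0,4)∈J1 [5;3;3]
C(2,4)∈J2 [5;3;4]
P(4,3)∈J1 [5;4;4]
R(3,1)∈J1 [5;5;4]
mobility = 12 − 10 − 4 = -2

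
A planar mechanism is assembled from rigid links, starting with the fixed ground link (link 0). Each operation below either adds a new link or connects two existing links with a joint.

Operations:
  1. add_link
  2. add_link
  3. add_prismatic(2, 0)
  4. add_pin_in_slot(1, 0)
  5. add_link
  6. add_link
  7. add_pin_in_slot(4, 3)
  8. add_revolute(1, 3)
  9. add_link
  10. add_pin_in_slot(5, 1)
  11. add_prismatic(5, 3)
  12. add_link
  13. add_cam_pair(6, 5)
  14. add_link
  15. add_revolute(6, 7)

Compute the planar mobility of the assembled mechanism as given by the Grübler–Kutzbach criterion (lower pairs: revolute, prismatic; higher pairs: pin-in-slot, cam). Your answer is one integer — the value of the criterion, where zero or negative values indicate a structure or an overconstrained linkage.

[1;0;0] (link 0 is ground)
L+ [2;0;0]
L+ [3;0;0]
P(2,0)∈J1 [3;1;0]
PS(1,0)∈J2 [3;1;1]
L+ [4;1;1]
L+ [5;1;1]
PS(4,3)∈J2 [5;1;2]
R(1,3)∈J1 [5;2;2]
L+ [6;2;2]
PS(5,1)∈J2 [6;2;3]
P(5,3)∈J1 [6;3;3]
L+ [7;3;3]
C(6,5)∈J2 [7;3;4]
L+ [8;3;4]
R(6,7)∈J1 [8;4;4]
mobility = 21 − 8 − 4 = 9

M = 9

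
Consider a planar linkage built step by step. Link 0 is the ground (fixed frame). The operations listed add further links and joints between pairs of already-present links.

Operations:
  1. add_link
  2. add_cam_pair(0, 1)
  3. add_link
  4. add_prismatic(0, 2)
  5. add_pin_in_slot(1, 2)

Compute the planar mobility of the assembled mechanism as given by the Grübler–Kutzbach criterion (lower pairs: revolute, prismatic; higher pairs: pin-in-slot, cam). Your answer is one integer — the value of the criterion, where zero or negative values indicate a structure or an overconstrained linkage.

ground; <1,0,0>
#1 <2,0,0>
C:0↔1 J2 <2,0,1>
#2 <3,0,1>
P:0↔2 J1 <3,1,1>
PS:1↔2 J2 <3,1,2>
3×2 − 2×1 − 1×2 = 2

M = 2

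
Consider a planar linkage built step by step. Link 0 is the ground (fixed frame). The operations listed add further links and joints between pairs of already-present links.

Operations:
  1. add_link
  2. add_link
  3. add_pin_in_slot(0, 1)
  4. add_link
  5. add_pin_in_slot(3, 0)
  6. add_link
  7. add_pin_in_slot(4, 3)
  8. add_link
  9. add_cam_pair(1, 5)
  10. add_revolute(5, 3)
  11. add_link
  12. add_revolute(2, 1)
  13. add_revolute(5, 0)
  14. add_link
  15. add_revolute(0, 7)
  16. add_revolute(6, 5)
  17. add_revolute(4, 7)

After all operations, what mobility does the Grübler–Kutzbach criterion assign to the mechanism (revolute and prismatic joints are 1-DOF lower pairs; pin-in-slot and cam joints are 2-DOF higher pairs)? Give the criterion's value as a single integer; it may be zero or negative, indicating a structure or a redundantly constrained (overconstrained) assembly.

M = 5

ground; <1,0,0>
#1 <2,0,0>
#2 <3,0,0>
PS:0↔1 J2 <3,0,1>
#3 <4,0,1>
PS:3↔0 J2 <4,0,2>
#4 <5,0,2>
PS:4↔3 J2 <5,0,3>
#5 <6,0,3>
C:1↔5 J2 <6,0,4>
R:5↔3 J1 <6,1,4>
#6 <7,1,4>
R:2↔1 J1 <7,2,4>
R:5↔0 J1 <7,3,4>
#7 <8,3,4>
R:0↔7 J1 <8,4,4>
R:6↔5 J1 <8,5,4>
R:4↔7 J1 <8,6,4>
3×7 − 2×6 − 1×4 = 5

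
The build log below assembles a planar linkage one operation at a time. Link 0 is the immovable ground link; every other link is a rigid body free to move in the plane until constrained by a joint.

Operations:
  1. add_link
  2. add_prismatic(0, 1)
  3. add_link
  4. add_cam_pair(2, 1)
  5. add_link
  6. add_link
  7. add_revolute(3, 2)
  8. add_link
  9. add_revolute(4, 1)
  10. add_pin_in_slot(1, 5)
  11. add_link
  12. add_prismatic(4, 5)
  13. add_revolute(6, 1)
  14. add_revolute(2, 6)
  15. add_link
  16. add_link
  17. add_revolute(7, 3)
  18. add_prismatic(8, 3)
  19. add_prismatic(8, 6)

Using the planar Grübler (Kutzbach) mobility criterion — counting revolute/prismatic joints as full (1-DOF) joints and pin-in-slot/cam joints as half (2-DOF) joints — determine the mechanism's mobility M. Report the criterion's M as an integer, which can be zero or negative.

M = 4

ground; <1,0,0>
#1 <2,0,0>
P:0↔1 J1 <2,1,0>
#2 <3,1,0>
C:2↔1 J2 <3,1,1>
#3 <4,1,1>
#4 <5,1,1>
R:3↔2 J1 <5,2,1>
#5 <6,2,1>
R:4↔1 J1 <6,3,1>
PS:1↔5 J2 <6,3,2>
#6 <7,3,2>
P:4↔5 J1 <7,4,2>
R:6↔1 J1 <7,5,2>
R:2↔6 J1 <7,6,2>
#7 <8,6,2>
#8 <9,6,2>
R:7↔3 J1 <9,7,2>
P:8↔3 J1 <9,8,2>
P:8↔6 J1 <9,9,2>
3×8 − 2×9 − 1×2 = 4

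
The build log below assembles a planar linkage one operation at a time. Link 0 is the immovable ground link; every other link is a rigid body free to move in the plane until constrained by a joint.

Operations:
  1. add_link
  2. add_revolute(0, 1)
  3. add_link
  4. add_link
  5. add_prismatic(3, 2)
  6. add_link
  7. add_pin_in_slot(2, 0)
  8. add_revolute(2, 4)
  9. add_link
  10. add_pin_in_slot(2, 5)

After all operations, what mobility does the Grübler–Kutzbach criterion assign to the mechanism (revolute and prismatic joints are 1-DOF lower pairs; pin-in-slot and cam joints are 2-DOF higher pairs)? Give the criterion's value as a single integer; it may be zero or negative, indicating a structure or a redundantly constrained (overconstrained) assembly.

M = 7

L=1 J1=0 J2=0
add link → L=2 J1=0 J2=0
R@0,1 dof=1 J1 → L=2 J1=1 J2=0
add link → L=3 J1=1 J2=0
add link → L=4 J1=1 J2=0
P@3,2 dof=1 J1 → L=4 J1=2 J2=0
add link → L=5 J1=2 J2=0
PS@2,0 dof=2 J2 → L=5 J1=2 J2=1
R@2,4 dof=1 J1 → L=5 J1=3 J2=1
add link → L=6 J1=3 J2=1
PS@2,5 dof=2 J2 → L=6 J1=3 J2=2
M=3(L−1)−2J1−J2=3·5−2·3−2=7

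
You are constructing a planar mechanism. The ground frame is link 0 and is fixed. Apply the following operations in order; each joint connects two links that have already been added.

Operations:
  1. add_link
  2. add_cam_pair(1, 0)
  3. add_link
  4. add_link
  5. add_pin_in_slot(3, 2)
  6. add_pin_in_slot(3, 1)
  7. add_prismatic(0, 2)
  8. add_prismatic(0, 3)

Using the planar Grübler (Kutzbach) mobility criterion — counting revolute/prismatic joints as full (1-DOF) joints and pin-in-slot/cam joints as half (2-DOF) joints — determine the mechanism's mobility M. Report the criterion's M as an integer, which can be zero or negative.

M = 2

(L,J1,J2)=(1,0,0); link0 fixed
link1: (2,0,0)
C 1-0 [J2]: (2,0,1)
link2: (3,0,1)
link3: (4,0,1)
PS 3-2 [J2]: (4,0,2)
PS 3-1 [J2]: (4,0,3)
P 0-2 [J1]: (4,1,3)
P 0-3 [J1]: (4,2,3)
Grübler: 3·3 − 2·2 − 3 = 2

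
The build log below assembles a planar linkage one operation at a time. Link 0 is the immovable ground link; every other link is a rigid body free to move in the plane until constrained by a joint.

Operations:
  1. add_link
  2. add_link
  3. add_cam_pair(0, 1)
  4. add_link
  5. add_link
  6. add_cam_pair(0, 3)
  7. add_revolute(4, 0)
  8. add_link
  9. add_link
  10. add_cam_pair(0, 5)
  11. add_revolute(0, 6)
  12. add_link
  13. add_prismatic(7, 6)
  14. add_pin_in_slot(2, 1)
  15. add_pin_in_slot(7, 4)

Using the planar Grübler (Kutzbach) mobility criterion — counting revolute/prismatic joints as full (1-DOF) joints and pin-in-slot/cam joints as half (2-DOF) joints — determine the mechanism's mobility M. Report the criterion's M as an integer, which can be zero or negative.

(L,J1,J2)=(1,0,0); link0 fixed
link1: (2,0,0)
link2: (3,0,0)
C 0-1 [J2]: (3,0,1)
link3: (4,0,1)
link4: (5,0,1)
C 0-3 [J2]: (5,0,2)
R 4-0 [J1]: (5,1,2)
link5: (6,1,2)
link6: (7,1,2)
C 0-5 [J2]: (7,1,3)
R 0-6 [J1]: (7,2,3)
link7: (8,2,3)
P 7-6 [J1]: (8,3,3)
PS 2-1 [J2]: (8,3,4)
PS 7-4 [J2]: (8,3,5)
Grübler: 3·7 − 2·3 − 5 = 10

M = 10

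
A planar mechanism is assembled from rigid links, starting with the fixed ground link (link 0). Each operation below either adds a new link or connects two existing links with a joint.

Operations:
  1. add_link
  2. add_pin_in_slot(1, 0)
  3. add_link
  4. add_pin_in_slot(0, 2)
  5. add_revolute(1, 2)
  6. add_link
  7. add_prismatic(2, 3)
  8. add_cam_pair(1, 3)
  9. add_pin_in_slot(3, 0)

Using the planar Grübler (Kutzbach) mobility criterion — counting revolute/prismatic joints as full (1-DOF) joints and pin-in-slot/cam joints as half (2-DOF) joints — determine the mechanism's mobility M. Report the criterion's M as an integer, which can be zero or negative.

M = 1

[1;0;0] (link 0 is ground)
L+ [2;0;0]
PS(1,0)∈J2 [2;0;1]
L+ [3;0;1]
PS(0,2)∈J2 [3;0;2]
R(1,2)∈J1 [3;1;2]
L+ [4;1;2]
P(2,3)∈J1 [4;2;2]
C(1,3)∈J2 [4;2;3]
PS(3,0)∈J2 [4;2;4]
mobility = 9 − 4 − 4 = 1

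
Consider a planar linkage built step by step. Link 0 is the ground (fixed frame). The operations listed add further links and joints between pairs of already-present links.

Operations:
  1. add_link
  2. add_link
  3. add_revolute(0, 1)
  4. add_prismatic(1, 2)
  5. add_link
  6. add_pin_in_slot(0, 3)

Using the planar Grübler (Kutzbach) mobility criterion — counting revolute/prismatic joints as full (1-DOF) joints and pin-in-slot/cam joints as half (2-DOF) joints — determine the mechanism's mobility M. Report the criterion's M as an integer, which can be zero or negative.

L=1 J1=0 J2=0
add link → L=2 J1=0 J2=0
add link → L=3 J1=0 J2=0
R@0,1 dof=1 J1 → L=3 J1=1 J2=0
P@1,2 dof=1 J1 → L=3 J1=2 J2=0
add link → L=4 J1=2 J2=0
PS@0,3 dof=2 J2 → L=4 J1=2 J2=1
M=3(L−1)−2J1−J2=3·3−2·2−1=4

M = 4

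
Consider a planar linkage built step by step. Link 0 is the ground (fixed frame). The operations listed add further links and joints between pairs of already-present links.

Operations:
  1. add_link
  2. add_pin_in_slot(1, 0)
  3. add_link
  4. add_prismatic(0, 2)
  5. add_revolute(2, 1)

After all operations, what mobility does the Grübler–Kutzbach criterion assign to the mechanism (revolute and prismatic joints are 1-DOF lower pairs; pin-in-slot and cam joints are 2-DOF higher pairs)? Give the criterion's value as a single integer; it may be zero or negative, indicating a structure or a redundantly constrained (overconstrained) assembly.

L=1 J1=0 J2=0
add link → L=2 J1=0 J2=0
PS@1,0 dof=2 J2 → L=2 J1=0 J2=1
add link → L=3 J1=0 J2=1
P@0,2 dof=1 J1 → L=3 J1=1 J2=1
R@2,1 dof=1 J1 → L=3 J1=2 J2=1
M=3(L−1)−2J1−J2=3·2−2·2−1=1

M = 1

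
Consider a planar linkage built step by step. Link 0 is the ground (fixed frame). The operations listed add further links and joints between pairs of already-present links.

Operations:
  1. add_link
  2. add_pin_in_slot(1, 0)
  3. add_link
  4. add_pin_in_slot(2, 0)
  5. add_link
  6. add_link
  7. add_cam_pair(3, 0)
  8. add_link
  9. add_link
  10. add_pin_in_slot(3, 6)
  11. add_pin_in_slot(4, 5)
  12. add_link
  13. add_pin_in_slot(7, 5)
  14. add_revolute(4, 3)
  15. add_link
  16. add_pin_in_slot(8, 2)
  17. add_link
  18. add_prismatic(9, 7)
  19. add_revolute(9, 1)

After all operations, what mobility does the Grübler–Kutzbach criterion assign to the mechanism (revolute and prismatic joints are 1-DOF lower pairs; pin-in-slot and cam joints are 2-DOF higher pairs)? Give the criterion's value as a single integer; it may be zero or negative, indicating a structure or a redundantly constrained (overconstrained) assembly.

M = 14

L=1 J1=0 J2=0
add link → L=2 J1=0 J2=0
PS@1,0 dof=2 J2 → L=2 J1=0 J2=1
add link → L=3 J1=0 J2=1
PS@2,0 dof=2 J2 → L=3 J1=0 J2=2
add link → L=4 J1=0 J2=2
add link → L=5 J1=0 J2=2
C@3,0 dof=2 J2 → L=5 J1=0 J2=3
add link → L=6 J1=0 J2=3
add link → L=7 J1=0 J2=3
PS@3,6 dof=2 J2 → L=7 J1=0 J2=4
PS@4,5 dof=2 J2 → L=7 J1=0 J2=5
add link → L=8 J1=0 J2=5
PS@7,5 dof=2 J2 → L=8 J1=0 J2=6
R@4,3 dof=1 J1 → L=8 J1=1 J2=6
add link → L=9 J1=1 J2=6
PS@8,2 dof=2 J2 → L=9 J1=1 J2=7
add link → L=10 J1=1 J2=7
P@9,7 dof=1 J1 → L=10 J1=2 J2=7
R@9,1 dof=1 J1 → L=10 J1=3 J2=7
M=3(L−1)−2J1−J2=3·9−2·3−7=14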